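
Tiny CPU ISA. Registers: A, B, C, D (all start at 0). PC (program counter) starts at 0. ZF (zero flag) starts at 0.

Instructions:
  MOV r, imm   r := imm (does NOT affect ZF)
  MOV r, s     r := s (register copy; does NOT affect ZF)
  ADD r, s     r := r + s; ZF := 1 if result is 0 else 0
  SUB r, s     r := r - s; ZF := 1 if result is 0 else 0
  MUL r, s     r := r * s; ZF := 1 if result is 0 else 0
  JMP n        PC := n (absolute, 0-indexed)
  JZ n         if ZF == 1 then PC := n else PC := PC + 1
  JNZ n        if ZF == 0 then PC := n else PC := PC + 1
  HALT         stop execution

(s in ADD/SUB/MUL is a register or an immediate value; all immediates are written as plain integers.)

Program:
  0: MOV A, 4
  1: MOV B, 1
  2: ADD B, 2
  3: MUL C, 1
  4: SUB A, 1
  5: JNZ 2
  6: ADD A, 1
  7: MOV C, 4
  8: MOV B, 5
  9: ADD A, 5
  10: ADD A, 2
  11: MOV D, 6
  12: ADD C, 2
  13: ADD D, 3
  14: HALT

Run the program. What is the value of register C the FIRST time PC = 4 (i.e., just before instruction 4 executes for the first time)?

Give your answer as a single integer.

Step 1: PC=0 exec 'MOV A, 4'. After: A=4 B=0 C=0 D=0 ZF=0 PC=1
Step 2: PC=1 exec 'MOV B, 1'. After: A=4 B=1 C=0 D=0 ZF=0 PC=2
Step 3: PC=2 exec 'ADD B, 2'. After: A=4 B=3 C=0 D=0 ZF=0 PC=3
Step 4: PC=3 exec 'MUL C, 1'. After: A=4 B=3 C=0 D=0 ZF=1 PC=4
First time PC=4: C=0

0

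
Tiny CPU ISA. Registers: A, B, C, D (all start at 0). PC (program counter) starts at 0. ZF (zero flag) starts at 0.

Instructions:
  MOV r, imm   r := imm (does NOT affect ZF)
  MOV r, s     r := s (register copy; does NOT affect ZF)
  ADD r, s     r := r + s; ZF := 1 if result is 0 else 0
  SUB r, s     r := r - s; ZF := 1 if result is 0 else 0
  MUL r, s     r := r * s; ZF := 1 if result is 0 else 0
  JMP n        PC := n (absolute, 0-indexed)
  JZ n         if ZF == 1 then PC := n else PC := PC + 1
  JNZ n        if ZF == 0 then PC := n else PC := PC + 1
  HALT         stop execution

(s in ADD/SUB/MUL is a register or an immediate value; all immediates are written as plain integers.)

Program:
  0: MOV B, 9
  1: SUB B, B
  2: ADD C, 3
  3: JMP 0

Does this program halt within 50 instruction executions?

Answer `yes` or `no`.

Answer: no

Derivation:
Step 1: PC=0 exec 'MOV B, 9'. After: A=0 B=9 C=0 D=0 ZF=0 PC=1
Step 2: PC=1 exec 'SUB B, B'. After: A=0 B=0 C=0 D=0 ZF=1 PC=2
Step 3: PC=2 exec 'ADD C, 3'. After: A=0 B=0 C=3 D=0 ZF=0 PC=3
Step 4: PC=3 exec 'JMP 0'. After: A=0 B=0 C=3 D=0 ZF=0 PC=0
Step 5: PC=0 exec 'MOV B, 9'. After: A=0 B=9 C=3 D=0 ZF=0 PC=1
Step 6: PC=1 exec 'SUB B, B'. After: A=0 B=0 C=3 D=0 ZF=1 PC=2
Step 7: PC=2 exec 'ADD C, 3'. After: A=0 B=0 C=6 D=0 ZF=0 PC=3
Step 8: PC=3 exec 'JMP 0'. After: A=0 B=0 C=6 D=0 ZF=0 PC=0
Step 9: PC=0 exec 'MOV B, 9'. After: A=0 B=9 C=6 D=0 ZF=0 PC=1
Step 10: PC=1 exec 'SUB B, B'. After: A=0 B=0 C=6 D=0 ZF=1 PC=2
Step 11: PC=2 exec 'ADD C, 3'. After: A=0 B=0 C=9 D=0 ZF=0 PC=3
Step 12: PC=3 exec 'JMP 0'. After: A=0 B=0 C=9 D=0 ZF=0 PC=0
Step 13: PC=0 exec 'MOV B, 9'. After: A=0 B=9 C=9 D=0 ZF=0 PC=1
Step 14: PC=1 exec 'SUB B, B'. After: A=0 B=0 C=9 D=0 ZF=1 PC=2
Step 15: PC=2 exec 'ADD C, 3'. After: A=0 B=0 C=12 D=0 ZF=0 PC=3
After 50 steps: not halted. PC revisits the same instructions with no path to HALT; will never halt.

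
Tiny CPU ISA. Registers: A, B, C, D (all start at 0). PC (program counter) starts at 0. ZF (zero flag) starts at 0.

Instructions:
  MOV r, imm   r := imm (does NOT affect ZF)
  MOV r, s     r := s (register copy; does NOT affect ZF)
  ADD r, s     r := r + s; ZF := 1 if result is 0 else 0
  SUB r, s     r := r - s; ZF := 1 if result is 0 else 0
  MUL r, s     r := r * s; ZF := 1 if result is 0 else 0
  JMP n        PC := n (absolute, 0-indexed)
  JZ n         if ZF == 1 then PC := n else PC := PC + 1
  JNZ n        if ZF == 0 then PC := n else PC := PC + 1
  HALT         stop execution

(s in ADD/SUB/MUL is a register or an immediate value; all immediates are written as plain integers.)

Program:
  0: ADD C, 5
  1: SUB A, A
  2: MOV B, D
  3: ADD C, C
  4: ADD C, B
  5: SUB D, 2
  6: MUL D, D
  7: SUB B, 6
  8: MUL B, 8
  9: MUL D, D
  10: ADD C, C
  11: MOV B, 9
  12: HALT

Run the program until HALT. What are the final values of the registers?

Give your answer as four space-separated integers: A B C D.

Answer: 0 9 20 16

Derivation:
Step 1: PC=0 exec 'ADD C, 5'. After: A=0 B=0 C=5 D=0 ZF=0 PC=1
Step 2: PC=1 exec 'SUB A, A'. After: A=0 B=0 C=5 D=0 ZF=1 PC=2
Step 3: PC=2 exec 'MOV B, D'. After: A=0 B=0 C=5 D=0 ZF=1 PC=3
Step 4: PC=3 exec 'ADD C, C'. After: A=0 B=0 C=10 D=0 ZF=0 PC=4
Step 5: PC=4 exec 'ADD C, B'. After: A=0 B=0 C=10 D=0 ZF=0 PC=5
Step 6: PC=5 exec 'SUB D, 2'. After: A=0 B=0 C=10 D=-2 ZF=0 PC=6
Step 7: PC=6 exec 'MUL D, D'. After: A=0 B=0 C=10 D=4 ZF=0 PC=7
Step 8: PC=7 exec 'SUB B, 6'. After: A=0 B=-6 C=10 D=4 ZF=0 PC=8
Step 9: PC=8 exec 'MUL B, 8'. After: A=0 B=-48 C=10 D=4 ZF=0 PC=9
Step 10: PC=9 exec 'MUL D, D'. After: A=0 B=-48 C=10 D=16 ZF=0 PC=10
Step 11: PC=10 exec 'ADD C, C'. After: A=0 B=-48 C=20 D=16 ZF=0 PC=11
Step 12: PC=11 exec 'MOV B, 9'. After: A=0 B=9 C=20 D=16 ZF=0 PC=12
Step 13: PC=12 exec 'HALT'. After: A=0 B=9 C=20 D=16 ZF=0 PC=12 HALTED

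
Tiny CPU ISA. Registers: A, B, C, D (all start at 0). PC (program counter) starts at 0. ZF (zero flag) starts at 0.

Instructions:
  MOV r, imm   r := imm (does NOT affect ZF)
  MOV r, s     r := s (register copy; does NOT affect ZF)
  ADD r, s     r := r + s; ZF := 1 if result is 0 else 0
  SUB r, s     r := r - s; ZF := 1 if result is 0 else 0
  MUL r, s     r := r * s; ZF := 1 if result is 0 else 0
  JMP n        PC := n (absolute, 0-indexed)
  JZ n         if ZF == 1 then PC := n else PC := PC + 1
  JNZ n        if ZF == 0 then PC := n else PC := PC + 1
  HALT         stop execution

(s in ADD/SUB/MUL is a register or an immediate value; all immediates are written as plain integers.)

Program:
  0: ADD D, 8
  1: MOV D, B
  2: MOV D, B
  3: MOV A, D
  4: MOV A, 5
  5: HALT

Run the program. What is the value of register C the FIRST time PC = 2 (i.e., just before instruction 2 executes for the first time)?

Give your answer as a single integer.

Step 1: PC=0 exec 'ADD D, 8'. After: A=0 B=0 C=0 D=8 ZF=0 PC=1
Step 2: PC=1 exec 'MOV D, B'. After: A=0 B=0 C=0 D=0 ZF=0 PC=2
First time PC=2: C=0

0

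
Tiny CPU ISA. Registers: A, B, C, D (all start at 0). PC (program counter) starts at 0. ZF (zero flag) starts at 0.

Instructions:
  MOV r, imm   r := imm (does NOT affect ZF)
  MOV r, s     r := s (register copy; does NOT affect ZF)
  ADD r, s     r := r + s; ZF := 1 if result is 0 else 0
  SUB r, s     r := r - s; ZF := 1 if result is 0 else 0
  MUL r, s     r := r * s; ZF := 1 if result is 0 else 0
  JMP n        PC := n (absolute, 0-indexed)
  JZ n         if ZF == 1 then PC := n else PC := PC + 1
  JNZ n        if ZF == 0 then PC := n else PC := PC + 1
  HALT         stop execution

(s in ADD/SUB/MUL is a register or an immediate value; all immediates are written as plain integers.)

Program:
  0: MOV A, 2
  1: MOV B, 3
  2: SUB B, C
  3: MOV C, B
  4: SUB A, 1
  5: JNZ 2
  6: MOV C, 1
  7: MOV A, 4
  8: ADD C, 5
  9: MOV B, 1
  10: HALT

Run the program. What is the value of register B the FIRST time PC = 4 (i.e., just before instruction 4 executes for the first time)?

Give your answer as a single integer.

Step 1: PC=0 exec 'MOV A, 2'. After: A=2 B=0 C=0 D=0 ZF=0 PC=1
Step 2: PC=1 exec 'MOV B, 3'. After: A=2 B=3 C=0 D=0 ZF=0 PC=2
Step 3: PC=2 exec 'SUB B, C'. After: A=2 B=3 C=0 D=0 ZF=0 PC=3
Step 4: PC=3 exec 'MOV C, B'. After: A=2 B=3 C=3 D=0 ZF=0 PC=4
First time PC=4: B=3

3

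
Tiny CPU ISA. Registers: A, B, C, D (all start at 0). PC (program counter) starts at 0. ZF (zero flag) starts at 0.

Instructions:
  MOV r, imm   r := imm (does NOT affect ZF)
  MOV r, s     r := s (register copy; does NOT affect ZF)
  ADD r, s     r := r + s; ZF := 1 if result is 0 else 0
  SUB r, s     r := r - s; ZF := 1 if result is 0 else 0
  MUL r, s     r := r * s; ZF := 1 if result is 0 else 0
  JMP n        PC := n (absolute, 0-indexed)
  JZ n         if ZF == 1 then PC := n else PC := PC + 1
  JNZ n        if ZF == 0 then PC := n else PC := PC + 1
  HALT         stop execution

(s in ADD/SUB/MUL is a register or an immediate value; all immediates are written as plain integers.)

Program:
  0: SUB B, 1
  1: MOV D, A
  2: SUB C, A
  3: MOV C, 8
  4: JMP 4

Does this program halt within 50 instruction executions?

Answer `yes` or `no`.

Answer: no

Derivation:
Step 1: PC=0 exec 'SUB B, 1'. After: A=0 B=-1 C=0 D=0 ZF=0 PC=1
Step 2: PC=1 exec 'MOV D, A'. After: A=0 B=-1 C=0 D=0 ZF=0 PC=2
Step 3: PC=2 exec 'SUB C, A'. After: A=0 B=-1 C=0 D=0 ZF=1 PC=3
Step 4: PC=3 exec 'MOV C, 8'. After: A=0 B=-1 C=8 D=0 ZF=1 PC=4
Step 5: PC=4 exec 'JMP 4'. After: A=0 B=-1 C=8 D=0 ZF=1 PC=4
State after step 5 equals state after step 4: the program is in a cycle of length 1 and will never halt.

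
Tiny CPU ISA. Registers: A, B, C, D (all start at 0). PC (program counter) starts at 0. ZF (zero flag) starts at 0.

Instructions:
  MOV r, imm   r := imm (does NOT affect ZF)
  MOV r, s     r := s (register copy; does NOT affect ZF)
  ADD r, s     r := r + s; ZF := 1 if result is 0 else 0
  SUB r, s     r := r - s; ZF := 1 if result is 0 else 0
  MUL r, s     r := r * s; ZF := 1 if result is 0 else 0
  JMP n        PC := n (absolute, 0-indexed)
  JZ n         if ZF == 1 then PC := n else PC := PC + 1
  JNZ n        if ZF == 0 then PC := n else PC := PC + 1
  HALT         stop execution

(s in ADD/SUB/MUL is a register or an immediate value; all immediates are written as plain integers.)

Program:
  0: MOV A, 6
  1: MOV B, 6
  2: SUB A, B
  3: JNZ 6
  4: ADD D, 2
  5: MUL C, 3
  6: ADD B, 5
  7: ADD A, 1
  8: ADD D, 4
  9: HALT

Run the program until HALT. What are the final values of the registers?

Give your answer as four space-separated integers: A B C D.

Answer: 1 11 0 6

Derivation:
Step 1: PC=0 exec 'MOV A, 6'. After: A=6 B=0 C=0 D=0 ZF=0 PC=1
Step 2: PC=1 exec 'MOV B, 6'. After: A=6 B=6 C=0 D=0 ZF=0 PC=2
Step 3: PC=2 exec 'SUB A, B'. After: A=0 B=6 C=0 D=0 ZF=1 PC=3
Step 4: PC=3 exec 'JNZ 6'. After: A=0 B=6 C=0 D=0 ZF=1 PC=4
Step 5: PC=4 exec 'ADD D, 2'. After: A=0 B=6 C=0 D=2 ZF=0 PC=5
Step 6: PC=5 exec 'MUL C, 3'. After: A=0 B=6 C=0 D=2 ZF=1 PC=6
Step 7: PC=6 exec 'ADD B, 5'. After: A=0 B=11 C=0 D=2 ZF=0 PC=7
Step 8: PC=7 exec 'ADD A, 1'. After: A=1 B=11 C=0 D=2 ZF=0 PC=8
Step 9: PC=8 exec 'ADD D, 4'. After: A=1 B=11 C=0 D=6 ZF=0 PC=9
Step 10: PC=9 exec 'HALT'. After: A=1 B=11 C=0 D=6 ZF=0 PC=9 HALTED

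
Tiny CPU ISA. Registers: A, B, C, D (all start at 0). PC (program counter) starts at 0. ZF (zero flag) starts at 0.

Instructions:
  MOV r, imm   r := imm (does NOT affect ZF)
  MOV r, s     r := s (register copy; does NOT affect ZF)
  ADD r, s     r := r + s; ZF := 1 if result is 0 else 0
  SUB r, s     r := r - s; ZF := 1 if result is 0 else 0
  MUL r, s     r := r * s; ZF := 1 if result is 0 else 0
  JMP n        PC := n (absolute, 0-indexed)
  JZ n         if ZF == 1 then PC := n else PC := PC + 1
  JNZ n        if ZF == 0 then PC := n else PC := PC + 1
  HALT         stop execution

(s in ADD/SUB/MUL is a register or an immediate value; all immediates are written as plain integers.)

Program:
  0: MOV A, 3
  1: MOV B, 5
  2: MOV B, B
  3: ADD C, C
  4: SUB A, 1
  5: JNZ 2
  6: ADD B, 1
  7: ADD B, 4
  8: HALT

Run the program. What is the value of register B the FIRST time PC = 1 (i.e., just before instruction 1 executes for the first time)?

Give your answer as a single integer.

Step 1: PC=0 exec 'MOV A, 3'. After: A=3 B=0 C=0 D=0 ZF=0 PC=1
First time PC=1: B=0

0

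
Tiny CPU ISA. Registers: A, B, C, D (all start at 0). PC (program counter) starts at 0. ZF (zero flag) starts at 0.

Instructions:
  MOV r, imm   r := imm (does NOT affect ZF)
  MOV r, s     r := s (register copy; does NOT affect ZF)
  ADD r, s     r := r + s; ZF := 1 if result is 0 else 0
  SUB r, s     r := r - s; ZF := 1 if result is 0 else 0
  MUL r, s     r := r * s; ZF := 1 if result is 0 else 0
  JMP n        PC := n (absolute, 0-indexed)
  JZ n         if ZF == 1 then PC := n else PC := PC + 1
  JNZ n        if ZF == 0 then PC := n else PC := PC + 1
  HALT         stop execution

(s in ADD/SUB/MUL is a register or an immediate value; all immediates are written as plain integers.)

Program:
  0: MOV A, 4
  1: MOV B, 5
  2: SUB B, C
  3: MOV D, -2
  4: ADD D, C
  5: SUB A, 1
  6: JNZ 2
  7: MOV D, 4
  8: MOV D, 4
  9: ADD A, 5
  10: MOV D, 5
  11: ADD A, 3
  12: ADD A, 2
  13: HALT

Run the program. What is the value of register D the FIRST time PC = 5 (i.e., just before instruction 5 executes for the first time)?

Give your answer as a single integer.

Step 1: PC=0 exec 'MOV A, 4'. After: A=4 B=0 C=0 D=0 ZF=0 PC=1
Step 2: PC=1 exec 'MOV B, 5'. After: A=4 B=5 C=0 D=0 ZF=0 PC=2
Step 3: PC=2 exec 'SUB B, C'. After: A=4 B=5 C=0 D=0 ZF=0 PC=3
Step 4: PC=3 exec 'MOV D, -2'. After: A=4 B=5 C=0 D=-2 ZF=0 PC=4
Step 5: PC=4 exec 'ADD D, C'. After: A=4 B=5 C=0 D=-2 ZF=0 PC=5
First time PC=5: D=-2

-2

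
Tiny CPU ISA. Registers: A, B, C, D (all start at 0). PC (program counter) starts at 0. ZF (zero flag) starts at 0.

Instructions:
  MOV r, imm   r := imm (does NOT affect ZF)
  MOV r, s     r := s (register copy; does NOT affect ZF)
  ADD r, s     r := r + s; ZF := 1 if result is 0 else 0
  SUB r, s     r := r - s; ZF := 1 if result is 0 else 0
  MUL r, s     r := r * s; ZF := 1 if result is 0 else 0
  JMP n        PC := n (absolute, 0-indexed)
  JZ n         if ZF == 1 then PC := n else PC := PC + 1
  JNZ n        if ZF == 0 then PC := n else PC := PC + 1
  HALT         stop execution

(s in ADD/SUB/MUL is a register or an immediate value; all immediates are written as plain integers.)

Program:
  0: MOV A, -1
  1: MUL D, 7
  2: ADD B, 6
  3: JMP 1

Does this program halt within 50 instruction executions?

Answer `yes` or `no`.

Answer: no

Derivation:
Step 1: PC=0 exec 'MOV A, -1'. After: A=-1 B=0 C=0 D=0 ZF=0 PC=1
Step 2: PC=1 exec 'MUL D, 7'. After: A=-1 B=0 C=0 D=0 ZF=1 PC=2
Step 3: PC=2 exec 'ADD B, 6'. After: A=-1 B=6 C=0 D=0 ZF=0 PC=3
Step 4: PC=3 exec 'JMP 1'. After: A=-1 B=6 C=0 D=0 ZF=0 PC=1
Step 5: PC=1 exec 'MUL D, 7'. After: A=-1 B=6 C=0 D=0 ZF=1 PC=2
Step 6: PC=2 exec 'ADD B, 6'. After: A=-1 B=12 C=0 D=0 ZF=0 PC=3
Step 7: PC=3 exec 'JMP 1'. After: A=-1 B=12 C=0 D=0 ZF=0 PC=1
Step 8: PC=1 exec 'MUL D, 7'. After: A=-1 B=12 C=0 D=0 ZF=1 PC=2
Step 9: PC=2 exec 'ADD B, 6'. After: A=-1 B=18 C=0 D=0 ZF=0 PC=3
Step 10: PC=3 exec 'JMP 1'. After: A=-1 B=18 C=0 D=0 ZF=0 PC=1
Step 11: PC=1 exec 'MUL D, 7'. After: A=-1 B=18 C=0 D=0 ZF=1 PC=2
Step 12: PC=2 exec 'ADD B, 6'. After: A=-1 B=24 C=0 D=0 ZF=0 PC=3
Step 13: PC=3 exec 'JMP 1'. After: A=-1 B=24 C=0 D=0 ZF=0 PC=1
Step 14: PC=1 exec 'MUL D, 7'. After: A=-1 B=24 C=0 D=0 ZF=1 PC=2
Step 15: PC=2 exec 'ADD B, 6'. After: A=-1 B=30 C=0 D=0 ZF=0 PC=3
After 50 steps: not halted. PC revisits the same instructions with no path to HALT; will never halt.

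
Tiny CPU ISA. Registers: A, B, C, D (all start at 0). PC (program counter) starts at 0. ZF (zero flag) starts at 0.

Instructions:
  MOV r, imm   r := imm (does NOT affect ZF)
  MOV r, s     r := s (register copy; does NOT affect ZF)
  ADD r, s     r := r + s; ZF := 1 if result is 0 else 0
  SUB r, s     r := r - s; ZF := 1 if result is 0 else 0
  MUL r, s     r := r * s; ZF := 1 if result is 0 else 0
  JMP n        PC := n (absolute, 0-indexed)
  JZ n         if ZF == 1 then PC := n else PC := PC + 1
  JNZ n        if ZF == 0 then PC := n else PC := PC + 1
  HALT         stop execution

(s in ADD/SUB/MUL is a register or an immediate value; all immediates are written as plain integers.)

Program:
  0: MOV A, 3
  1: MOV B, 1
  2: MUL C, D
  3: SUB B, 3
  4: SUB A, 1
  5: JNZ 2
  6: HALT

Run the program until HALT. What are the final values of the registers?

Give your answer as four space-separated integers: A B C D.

Answer: 0 -8 0 0

Derivation:
Step 1: PC=0 exec 'MOV A, 3'. After: A=3 B=0 C=0 D=0 ZF=0 PC=1
Step 2: PC=1 exec 'MOV B, 1'. After: A=3 B=1 C=0 D=0 ZF=0 PC=2
Step 3: PC=2 exec 'MUL C, D'. After: A=3 B=1 C=0 D=0 ZF=1 PC=3
Step 4: PC=3 exec 'SUB B, 3'. After: A=3 B=-2 C=0 D=0 ZF=0 PC=4
Step 5: PC=4 exec 'SUB A, 1'. After: A=2 B=-2 C=0 D=0 ZF=0 PC=5
Step 6: PC=5 exec 'JNZ 2'. After: A=2 B=-2 C=0 D=0 ZF=0 PC=2
Step 7: PC=2 exec 'MUL C, D'. After: A=2 B=-2 C=0 D=0 ZF=1 PC=3
Step 8: PC=3 exec 'SUB B, 3'. After: A=2 B=-5 C=0 D=0 ZF=0 PC=4
Step 9: PC=4 exec 'SUB A, 1'. After: A=1 B=-5 C=0 D=0 ZF=0 PC=5
Step 10: PC=5 exec 'JNZ 2'. After: A=1 B=-5 C=0 D=0 ZF=0 PC=2
Step 11: PC=2 exec 'MUL C, D'. After: A=1 B=-5 C=0 D=0 ZF=1 PC=3
Step 12: PC=3 exec 'SUB B, 3'. After: A=1 B=-8 C=0 D=0 ZF=0 PC=4
Step 13: PC=4 exec 'SUB A, 1'. After: A=0 B=-8 C=0 D=0 ZF=1 PC=5
Step 14: PC=5 exec 'JNZ 2'. After: A=0 B=-8 C=0 D=0 ZF=1 PC=6
Step 15: PC=6 exec 'HALT'. After: A=0 B=-8 C=0 D=0 ZF=1 PC=6 HALTED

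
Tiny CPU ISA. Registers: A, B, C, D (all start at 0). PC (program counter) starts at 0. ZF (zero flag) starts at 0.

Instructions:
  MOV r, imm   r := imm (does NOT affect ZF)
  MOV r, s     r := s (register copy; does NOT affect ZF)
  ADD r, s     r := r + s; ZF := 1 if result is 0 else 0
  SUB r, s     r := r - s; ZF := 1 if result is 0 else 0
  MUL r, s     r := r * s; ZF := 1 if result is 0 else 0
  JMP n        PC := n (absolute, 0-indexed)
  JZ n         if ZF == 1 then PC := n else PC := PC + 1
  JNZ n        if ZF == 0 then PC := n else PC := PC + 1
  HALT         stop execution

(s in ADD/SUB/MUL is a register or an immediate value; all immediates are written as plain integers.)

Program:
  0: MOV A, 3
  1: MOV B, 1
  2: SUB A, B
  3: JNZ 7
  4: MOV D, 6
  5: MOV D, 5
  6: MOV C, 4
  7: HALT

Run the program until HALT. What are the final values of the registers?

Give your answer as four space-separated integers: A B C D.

Answer: 2 1 0 0

Derivation:
Step 1: PC=0 exec 'MOV A, 3'. After: A=3 B=0 C=0 D=0 ZF=0 PC=1
Step 2: PC=1 exec 'MOV B, 1'. After: A=3 B=1 C=0 D=0 ZF=0 PC=2
Step 3: PC=2 exec 'SUB A, B'. After: A=2 B=1 C=0 D=0 ZF=0 PC=3
Step 4: PC=3 exec 'JNZ 7'. After: A=2 B=1 C=0 D=0 ZF=0 PC=7
Step 5: PC=7 exec 'HALT'. After: A=2 B=1 C=0 D=0 ZF=0 PC=7 HALTED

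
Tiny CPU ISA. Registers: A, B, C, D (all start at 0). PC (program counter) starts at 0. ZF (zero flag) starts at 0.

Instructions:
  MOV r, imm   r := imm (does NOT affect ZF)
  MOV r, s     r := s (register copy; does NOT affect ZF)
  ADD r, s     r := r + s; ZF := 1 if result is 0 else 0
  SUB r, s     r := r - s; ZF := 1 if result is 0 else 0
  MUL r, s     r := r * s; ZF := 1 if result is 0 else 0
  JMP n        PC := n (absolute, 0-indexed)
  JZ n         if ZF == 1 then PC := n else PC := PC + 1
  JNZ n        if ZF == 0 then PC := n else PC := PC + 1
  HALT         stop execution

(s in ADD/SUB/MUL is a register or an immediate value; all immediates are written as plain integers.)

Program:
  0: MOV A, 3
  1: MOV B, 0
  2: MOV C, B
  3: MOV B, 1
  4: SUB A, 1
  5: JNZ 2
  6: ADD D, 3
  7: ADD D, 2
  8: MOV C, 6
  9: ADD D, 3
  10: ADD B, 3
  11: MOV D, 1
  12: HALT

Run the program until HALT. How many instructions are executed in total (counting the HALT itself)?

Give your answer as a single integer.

Answer: 21

Derivation:
Step 1: PC=0 exec 'MOV A, 3'. After: A=3 B=0 C=0 D=0 ZF=0 PC=1
Step 2: PC=1 exec 'MOV B, 0'. After: A=3 B=0 C=0 D=0 ZF=0 PC=2
Step 3: PC=2 exec 'MOV C, B'. After: A=3 B=0 C=0 D=0 ZF=0 PC=3
Step 4: PC=3 exec 'MOV B, 1'. After: A=3 B=1 C=0 D=0 ZF=0 PC=4
Step 5: PC=4 exec 'SUB A, 1'. After: A=2 B=1 C=0 D=0 ZF=0 PC=5
Step 6: PC=5 exec 'JNZ 2'. After: A=2 B=1 C=0 D=0 ZF=0 PC=2
Step 7: PC=2 exec 'MOV C, B'. After: A=2 B=1 C=1 D=0 ZF=0 PC=3
Step 8: PC=3 exec 'MOV B, 1'. After: A=2 B=1 C=1 D=0 ZF=0 PC=4
Step 9: PC=4 exec 'SUB A, 1'. After: A=1 B=1 C=1 D=0 ZF=0 PC=5
Step 10: PC=5 exec 'JNZ 2'. After: A=1 B=1 C=1 D=0 ZF=0 PC=2
Step 11: PC=2 exec 'MOV C, B'. After: A=1 B=1 C=1 D=0 ZF=0 PC=3
Step 12: PC=3 exec 'MOV B, 1'. After: A=1 B=1 C=1 D=0 ZF=0 PC=4
Step 13: PC=4 exec 'SUB A, 1'. After: A=0 B=1 C=1 D=0 ZF=1 PC=5
Step 14: PC=5 exec 'JNZ 2'. After: A=0 B=1 C=1 D=0 ZF=1 PC=6
Step 15: PC=6 exec 'ADD D, 3'. After: A=0 B=1 C=1 D=3 ZF=0 PC=7
Step 16: PC=7 exec 'ADD D, 2'. After: A=0 B=1 C=1 D=5 ZF=0 PC=8
Step 17: PC=8 exec 'MOV C, 6'. After: A=0 B=1 C=6 D=5 ZF=0 PC=9
Step 18: PC=9 exec 'ADD D, 3'. After: A=0 B=1 C=6 D=8 ZF=0 PC=10
Step 19: PC=10 exec 'ADD B, 3'. After: A=0 B=4 C=6 D=8 ZF=0 PC=11
Step 20: PC=11 exec 'MOV D, 1'. After: A=0 B=4 C=6 D=1 ZF=0 PC=12
Step 21: PC=12 exec 'HALT'. After: A=0 B=4 C=6 D=1 ZF=0 PC=12 HALTED
Total instructions executed: 21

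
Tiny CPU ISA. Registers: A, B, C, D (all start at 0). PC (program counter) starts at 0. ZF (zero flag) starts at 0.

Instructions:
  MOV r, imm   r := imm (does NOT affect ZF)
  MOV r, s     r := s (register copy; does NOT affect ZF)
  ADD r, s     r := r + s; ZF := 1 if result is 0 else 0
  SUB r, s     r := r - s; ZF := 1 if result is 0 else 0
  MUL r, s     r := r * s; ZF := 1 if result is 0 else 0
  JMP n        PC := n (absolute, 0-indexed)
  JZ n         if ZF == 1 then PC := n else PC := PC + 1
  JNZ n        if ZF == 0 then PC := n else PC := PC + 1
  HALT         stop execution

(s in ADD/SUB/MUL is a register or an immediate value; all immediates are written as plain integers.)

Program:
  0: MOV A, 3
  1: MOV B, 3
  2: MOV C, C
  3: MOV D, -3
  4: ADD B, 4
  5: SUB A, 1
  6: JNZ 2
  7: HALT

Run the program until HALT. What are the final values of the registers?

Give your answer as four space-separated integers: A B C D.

Step 1: PC=0 exec 'MOV A, 3'. After: A=3 B=0 C=0 D=0 ZF=0 PC=1
Step 2: PC=1 exec 'MOV B, 3'. After: A=3 B=3 C=0 D=0 ZF=0 PC=2
Step 3: PC=2 exec 'MOV C, C'. After: A=3 B=3 C=0 D=0 ZF=0 PC=3
Step 4: PC=3 exec 'MOV D, -3'. After: A=3 B=3 C=0 D=-3 ZF=0 PC=4
Step 5: PC=4 exec 'ADD B, 4'. After: A=3 B=7 C=0 D=-3 ZF=0 PC=5
Step 6: PC=5 exec 'SUB A, 1'. After: A=2 B=7 C=0 D=-3 ZF=0 PC=6
Step 7: PC=6 exec 'JNZ 2'. After: A=2 B=7 C=0 D=-3 ZF=0 PC=2
Step 8: PC=2 exec 'MOV C, C'. After: A=2 B=7 C=0 D=-3 ZF=0 PC=3
Step 9: PC=3 exec 'MOV D, -3'. After: A=2 B=7 C=0 D=-3 ZF=0 PC=4
Step 10: PC=4 exec 'ADD B, 4'. After: A=2 B=11 C=0 D=-3 ZF=0 PC=5
Step 11: PC=5 exec 'SUB A, 1'. After: A=1 B=11 C=0 D=-3 ZF=0 PC=6
Step 12: PC=6 exec 'JNZ 2'. After: A=1 B=11 C=0 D=-3 ZF=0 PC=2
Step 13: PC=2 exec 'MOV C, C'. After: A=1 B=11 C=0 D=-3 ZF=0 PC=3
Step 14: PC=3 exec 'MOV D, -3'. After: A=1 B=11 C=0 D=-3 ZF=0 PC=4
Step 15: PC=4 exec 'ADD B, 4'. After: A=1 B=15 C=0 D=-3 ZF=0 PC=5
Step 16: PC=5 exec 'SUB A, 1'. After: A=0 B=15 C=0 D=-3 ZF=1 PC=6
Step 17: PC=6 exec 'JNZ 2'. After: A=0 B=15 C=0 D=-3 ZF=1 PC=7
Step 18: PC=7 exec 'HALT'. After: A=0 B=15 C=0 D=-3 ZF=1 PC=7 HALTED

Answer: 0 15 0 -3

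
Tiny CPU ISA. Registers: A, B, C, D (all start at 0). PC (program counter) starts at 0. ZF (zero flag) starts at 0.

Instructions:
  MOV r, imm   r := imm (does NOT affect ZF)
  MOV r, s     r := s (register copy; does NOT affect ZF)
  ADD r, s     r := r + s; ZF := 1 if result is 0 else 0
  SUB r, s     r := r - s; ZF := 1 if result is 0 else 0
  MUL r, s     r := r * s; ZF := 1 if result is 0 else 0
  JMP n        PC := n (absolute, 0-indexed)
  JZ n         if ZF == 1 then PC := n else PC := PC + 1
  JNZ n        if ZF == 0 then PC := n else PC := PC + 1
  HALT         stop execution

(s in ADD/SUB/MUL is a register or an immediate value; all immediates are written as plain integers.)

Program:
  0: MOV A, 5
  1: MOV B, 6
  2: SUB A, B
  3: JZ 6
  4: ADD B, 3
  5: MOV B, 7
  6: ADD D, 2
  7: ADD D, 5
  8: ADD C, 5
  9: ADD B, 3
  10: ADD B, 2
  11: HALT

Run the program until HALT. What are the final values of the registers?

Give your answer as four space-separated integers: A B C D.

Step 1: PC=0 exec 'MOV A, 5'. After: A=5 B=0 C=0 D=0 ZF=0 PC=1
Step 2: PC=1 exec 'MOV B, 6'. After: A=5 B=6 C=0 D=0 ZF=0 PC=2
Step 3: PC=2 exec 'SUB A, B'. After: A=-1 B=6 C=0 D=0 ZF=0 PC=3
Step 4: PC=3 exec 'JZ 6'. After: A=-1 B=6 C=0 D=0 ZF=0 PC=4
Step 5: PC=4 exec 'ADD B, 3'. After: A=-1 B=9 C=0 D=0 ZF=0 PC=5
Step 6: PC=5 exec 'MOV B, 7'. After: A=-1 B=7 C=0 D=0 ZF=0 PC=6
Step 7: PC=6 exec 'ADD D, 2'. After: A=-1 B=7 C=0 D=2 ZF=0 PC=7
Step 8: PC=7 exec 'ADD D, 5'. After: A=-1 B=7 C=0 D=7 ZF=0 PC=8
Step 9: PC=8 exec 'ADD C, 5'. After: A=-1 B=7 C=5 D=7 ZF=0 PC=9
Step 10: PC=9 exec 'ADD B, 3'. After: A=-1 B=10 C=5 D=7 ZF=0 PC=10
Step 11: PC=10 exec 'ADD B, 2'. After: A=-1 B=12 C=5 D=7 ZF=0 PC=11
Step 12: PC=11 exec 'HALT'. After: A=-1 B=12 C=5 D=7 ZF=0 PC=11 HALTED

Answer: -1 12 5 7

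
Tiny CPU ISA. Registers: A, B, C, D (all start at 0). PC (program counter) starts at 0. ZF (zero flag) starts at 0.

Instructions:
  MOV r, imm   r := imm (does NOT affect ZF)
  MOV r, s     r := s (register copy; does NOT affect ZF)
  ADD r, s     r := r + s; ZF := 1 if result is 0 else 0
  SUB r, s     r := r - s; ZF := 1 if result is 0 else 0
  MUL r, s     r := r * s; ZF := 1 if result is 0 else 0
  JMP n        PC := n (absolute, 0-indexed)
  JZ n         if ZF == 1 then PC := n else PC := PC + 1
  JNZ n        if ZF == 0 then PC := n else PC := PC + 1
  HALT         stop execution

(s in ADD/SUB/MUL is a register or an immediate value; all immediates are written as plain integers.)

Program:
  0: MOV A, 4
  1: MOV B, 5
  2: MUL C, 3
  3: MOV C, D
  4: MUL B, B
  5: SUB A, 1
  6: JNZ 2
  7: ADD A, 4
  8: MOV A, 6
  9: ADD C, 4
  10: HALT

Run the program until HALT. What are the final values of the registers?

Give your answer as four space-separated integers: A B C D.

Step 1: PC=0 exec 'MOV A, 4'. After: A=4 B=0 C=0 D=0 ZF=0 PC=1
Step 2: PC=1 exec 'MOV B, 5'. After: A=4 B=5 C=0 D=0 ZF=0 PC=2
Step 3: PC=2 exec 'MUL C, 3'. After: A=4 B=5 C=0 D=0 ZF=1 PC=3
Step 4: PC=3 exec 'MOV C, D'. After: A=4 B=5 C=0 D=0 ZF=1 PC=4
Step 5: PC=4 exec 'MUL B, B'. After: A=4 B=25 C=0 D=0 ZF=0 PC=5
Step 6: PC=5 exec 'SUB A, 1'. After: A=3 B=25 C=0 D=0 ZF=0 PC=6
Step 7: PC=6 exec 'JNZ 2'. After: A=3 B=25 C=0 D=0 ZF=0 PC=2
Step 8: PC=2 exec 'MUL C, 3'. After: A=3 B=25 C=0 D=0 ZF=1 PC=3
Step 9: PC=3 exec 'MOV C, D'. After: A=3 B=25 C=0 D=0 ZF=1 PC=4
Step 10: PC=4 exec 'MUL B, B'. After: A=3 B=625 C=0 D=0 ZF=0 PC=5
Step 11: PC=5 exec 'SUB A, 1'. After: A=2 B=625 C=0 D=0 ZF=0 PC=6
Step 12: PC=6 exec 'JNZ 2'. After: A=2 B=625 C=0 D=0 ZF=0 PC=2
Step 13: PC=2 exec 'MUL C, 3'. After: A=2 B=625 C=0 D=0 ZF=1 PC=3
Step 14: PC=3 exec 'MOV C, D'. After: A=2 B=625 C=0 D=0 ZF=1 PC=4
Step 15: PC=4 exec 'MUL B, B'. After: A=2 B=390625 C=0 D=0 ZF=0 PC=5
Step 16: PC=5 exec 'SUB A, 1'. After: A=1 B=390625 C=0 D=0 ZF=0 PC=6
Step 17: PC=6 exec 'JNZ 2'. After: A=1 B=390625 C=0 D=0 ZF=0 PC=2
Step 18: PC=2 exec 'MUL C, 3'. After: A=1 B=390625 C=0 D=0 ZF=1 PC=3
Step 19: PC=3 exec 'MOV C, D'. After: A=1 B=390625 C=0 D=0 ZF=1 PC=4
Step 20: PC=4 exec 'MUL B, B'. After: A=1 B=152587890625 C=0 D=0 ZF=0 PC=5
Step 21: PC=5 exec 'SUB A, 1'. After: A=0 B=152587890625 C=0 D=0 ZF=1 PC=6
Step 22: PC=6 exec 'JNZ 2'. After: A=0 B=152587890625 C=0 D=0 ZF=1 PC=7
Step 23: PC=7 exec 'ADD A, 4'. After: A=4 B=152587890625 C=0 D=0 ZF=0 PC=8
Step 24: PC=8 exec 'MOV A, 6'. After: A=6 B=152587890625 C=0 D=0 ZF=0 PC=9
Step 25: PC=9 exec 'ADD C, 4'. After: A=6 B=152587890625 C=4 D=0 ZF=0 PC=10
Step 26: PC=10 exec 'HALT'. After: A=6 B=152587890625 C=4 D=0 ZF=0 PC=10 HALTED

Answer: 6 152587890625 4 0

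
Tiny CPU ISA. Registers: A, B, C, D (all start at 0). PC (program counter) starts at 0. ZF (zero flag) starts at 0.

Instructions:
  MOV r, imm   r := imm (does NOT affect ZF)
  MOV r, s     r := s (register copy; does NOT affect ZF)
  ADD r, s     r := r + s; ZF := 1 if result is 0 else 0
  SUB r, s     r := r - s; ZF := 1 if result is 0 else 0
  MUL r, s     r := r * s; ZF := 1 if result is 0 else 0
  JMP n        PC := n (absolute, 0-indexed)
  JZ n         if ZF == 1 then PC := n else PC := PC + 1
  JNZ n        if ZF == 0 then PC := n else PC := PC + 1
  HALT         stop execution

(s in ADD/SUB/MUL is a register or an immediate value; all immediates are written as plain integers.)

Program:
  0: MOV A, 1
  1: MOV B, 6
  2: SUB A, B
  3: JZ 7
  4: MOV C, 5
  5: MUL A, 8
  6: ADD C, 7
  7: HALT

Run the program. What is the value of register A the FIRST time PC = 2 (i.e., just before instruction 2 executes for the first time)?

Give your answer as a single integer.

Step 1: PC=0 exec 'MOV A, 1'. After: A=1 B=0 C=0 D=0 ZF=0 PC=1
Step 2: PC=1 exec 'MOV B, 6'. After: A=1 B=6 C=0 D=0 ZF=0 PC=2
First time PC=2: A=1

1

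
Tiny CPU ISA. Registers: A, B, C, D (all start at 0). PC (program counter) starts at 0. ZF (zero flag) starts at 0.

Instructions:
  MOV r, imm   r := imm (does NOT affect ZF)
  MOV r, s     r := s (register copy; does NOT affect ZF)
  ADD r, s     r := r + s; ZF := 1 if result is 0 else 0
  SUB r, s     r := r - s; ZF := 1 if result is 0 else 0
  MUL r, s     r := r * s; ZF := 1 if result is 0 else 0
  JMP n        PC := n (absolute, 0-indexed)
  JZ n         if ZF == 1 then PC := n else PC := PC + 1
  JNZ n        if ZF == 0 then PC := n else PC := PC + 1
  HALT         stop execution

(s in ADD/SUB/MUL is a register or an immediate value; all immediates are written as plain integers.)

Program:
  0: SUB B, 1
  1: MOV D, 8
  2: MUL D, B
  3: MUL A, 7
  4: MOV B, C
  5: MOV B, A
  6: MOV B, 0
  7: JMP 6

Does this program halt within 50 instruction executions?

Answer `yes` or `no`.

Answer: no

Derivation:
Step 1: PC=0 exec 'SUB B, 1'. After: A=0 B=-1 C=0 D=0 ZF=0 PC=1
Step 2: PC=1 exec 'MOV D, 8'. After: A=0 B=-1 C=0 D=8 ZF=0 PC=2
Step 3: PC=2 exec 'MUL D, B'. After: A=0 B=-1 C=0 D=-8 ZF=0 PC=3
Step 4: PC=3 exec 'MUL A, 7'. After: A=0 B=-1 C=0 D=-8 ZF=1 PC=4
Step 5: PC=4 exec 'MOV B, C'. After: A=0 B=0 C=0 D=-8 ZF=1 PC=5
Step 6: PC=5 exec 'MOV B, A'. After: A=0 B=0 C=0 D=-8 ZF=1 PC=6
Step 7: PC=6 exec 'MOV B, 0'. After: A=0 B=0 C=0 D=-8 ZF=1 PC=7
Step 8: PC=7 exec 'JMP 6'. After: A=0 B=0 C=0 D=-8 ZF=1 PC=6
State after step 8 equals state after step 6: the program is in a cycle of length 2 and will never halt.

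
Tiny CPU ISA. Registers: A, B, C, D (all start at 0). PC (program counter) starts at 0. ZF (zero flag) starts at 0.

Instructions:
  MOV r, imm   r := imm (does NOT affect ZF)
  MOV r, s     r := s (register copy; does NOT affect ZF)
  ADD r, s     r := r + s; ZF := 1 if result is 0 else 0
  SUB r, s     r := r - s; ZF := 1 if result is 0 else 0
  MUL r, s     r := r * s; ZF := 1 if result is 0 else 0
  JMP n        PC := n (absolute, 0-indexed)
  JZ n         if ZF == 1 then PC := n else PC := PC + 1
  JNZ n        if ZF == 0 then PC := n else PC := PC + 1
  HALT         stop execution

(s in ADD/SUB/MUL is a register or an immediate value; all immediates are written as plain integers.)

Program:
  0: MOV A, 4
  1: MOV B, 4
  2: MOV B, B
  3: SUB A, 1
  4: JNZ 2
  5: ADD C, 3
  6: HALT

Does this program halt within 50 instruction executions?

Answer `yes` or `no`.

Step 1: PC=0 exec 'MOV A, 4'. After: A=4 B=0 C=0 D=0 ZF=0 PC=1
Step 2: PC=1 exec 'MOV B, 4'. After: A=4 B=4 C=0 D=0 ZF=0 PC=2
Step 3: PC=2 exec 'MOV B, B'. After: A=4 B=4 C=0 D=0 ZF=0 PC=3
Step 4: PC=3 exec 'SUB A, 1'. After: A=3 B=4 C=0 D=0 ZF=0 PC=4
Step 5: PC=4 exec 'JNZ 2'. After: A=3 B=4 C=0 D=0 ZF=0 PC=2
Step 6: PC=2 exec 'MOV B, B'. After: A=3 B=4 C=0 D=0 ZF=0 PC=3
Step 7: PC=3 exec 'SUB A, 1'. After: A=2 B=4 C=0 D=0 ZF=0 PC=4
Step 8: PC=4 exec 'JNZ 2'. After: A=2 B=4 C=0 D=0 ZF=0 PC=2
Step 9: PC=2 exec 'MOV B, B'. After: A=2 B=4 C=0 D=0 ZF=0 PC=3
Step 10: PC=3 exec 'SUB A, 1'. After: A=1 B=4 C=0 D=0 ZF=0 PC=4
Step 11: PC=4 exec 'JNZ 2'. After: A=1 B=4 C=0 D=0 ZF=0 PC=2
Step 12: PC=2 exec 'MOV B, B'. After: A=1 B=4 C=0 D=0 ZF=0 PC=3
Step 13: PC=3 exec 'SUB A, 1'. After: A=0 B=4 C=0 D=0 ZF=1 PC=4
Step 14: PC=4 exec 'JNZ 2'. After: A=0 B=4 C=0 D=0 ZF=1 PC=5
Step 15: PC=5 exec 'ADD C, 3'. After: A=0 B=4 C=3 D=0 ZF=0 PC=6
Step 16: PC=6 exec 'HALT'. After: A=0 B=4 C=3 D=0 ZF=0 PC=6 HALTED

Answer: yes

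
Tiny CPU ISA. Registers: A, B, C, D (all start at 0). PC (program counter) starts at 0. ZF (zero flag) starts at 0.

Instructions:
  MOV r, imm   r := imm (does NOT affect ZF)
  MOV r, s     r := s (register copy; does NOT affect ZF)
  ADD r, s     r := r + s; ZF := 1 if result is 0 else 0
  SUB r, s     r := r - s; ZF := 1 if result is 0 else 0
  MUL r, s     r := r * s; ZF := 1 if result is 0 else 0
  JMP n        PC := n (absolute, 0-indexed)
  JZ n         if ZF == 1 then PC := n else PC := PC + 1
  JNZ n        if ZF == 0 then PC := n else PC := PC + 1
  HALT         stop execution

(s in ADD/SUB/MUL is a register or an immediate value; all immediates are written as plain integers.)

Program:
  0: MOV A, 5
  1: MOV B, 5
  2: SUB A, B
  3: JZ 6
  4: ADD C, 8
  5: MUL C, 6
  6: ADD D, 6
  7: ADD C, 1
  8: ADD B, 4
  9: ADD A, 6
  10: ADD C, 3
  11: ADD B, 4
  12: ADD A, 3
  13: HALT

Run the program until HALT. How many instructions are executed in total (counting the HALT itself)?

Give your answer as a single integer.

Step 1: PC=0 exec 'MOV A, 5'. After: A=5 B=0 C=0 D=0 ZF=0 PC=1
Step 2: PC=1 exec 'MOV B, 5'. After: A=5 B=5 C=0 D=0 ZF=0 PC=2
Step 3: PC=2 exec 'SUB A, B'. After: A=0 B=5 C=0 D=0 ZF=1 PC=3
Step 4: PC=3 exec 'JZ 6'. After: A=0 B=5 C=0 D=0 ZF=1 PC=6
Step 5: PC=6 exec 'ADD D, 6'. After: A=0 B=5 C=0 D=6 ZF=0 PC=7
Step 6: PC=7 exec 'ADD C, 1'. After: A=0 B=5 C=1 D=6 ZF=0 PC=8
Step 7: PC=8 exec 'ADD B, 4'. After: A=0 B=9 C=1 D=6 ZF=0 PC=9
Step 8: PC=9 exec 'ADD A, 6'. After: A=6 B=9 C=1 D=6 ZF=0 PC=10
Step 9: PC=10 exec 'ADD C, 3'. After: A=6 B=9 C=4 D=6 ZF=0 PC=11
Step 10: PC=11 exec 'ADD B, 4'. After: A=6 B=13 C=4 D=6 ZF=0 PC=12
Step 11: PC=12 exec 'ADD A, 3'. After: A=9 B=13 C=4 D=6 ZF=0 PC=13
Step 12: PC=13 exec 'HALT'. After: A=9 B=13 C=4 D=6 ZF=0 PC=13 HALTED
Total instructions executed: 12

Answer: 12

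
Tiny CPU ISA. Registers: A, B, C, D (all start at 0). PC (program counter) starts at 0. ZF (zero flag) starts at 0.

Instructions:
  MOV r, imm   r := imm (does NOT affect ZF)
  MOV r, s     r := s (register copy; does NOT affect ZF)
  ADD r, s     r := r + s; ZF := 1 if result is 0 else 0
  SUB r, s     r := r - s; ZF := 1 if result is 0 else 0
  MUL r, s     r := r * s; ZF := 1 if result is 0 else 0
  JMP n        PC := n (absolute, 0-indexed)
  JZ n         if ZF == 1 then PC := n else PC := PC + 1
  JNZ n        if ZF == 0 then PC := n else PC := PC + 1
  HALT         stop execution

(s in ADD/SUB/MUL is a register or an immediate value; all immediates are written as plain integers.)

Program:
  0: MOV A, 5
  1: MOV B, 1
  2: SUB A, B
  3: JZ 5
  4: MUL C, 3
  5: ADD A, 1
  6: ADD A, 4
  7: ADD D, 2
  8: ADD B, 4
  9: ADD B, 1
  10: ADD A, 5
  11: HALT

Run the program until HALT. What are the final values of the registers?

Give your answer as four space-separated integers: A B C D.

Answer: 14 6 0 2

Derivation:
Step 1: PC=0 exec 'MOV A, 5'. After: A=5 B=0 C=0 D=0 ZF=0 PC=1
Step 2: PC=1 exec 'MOV B, 1'. After: A=5 B=1 C=0 D=0 ZF=0 PC=2
Step 3: PC=2 exec 'SUB A, B'. After: A=4 B=1 C=0 D=0 ZF=0 PC=3
Step 4: PC=3 exec 'JZ 5'. After: A=4 B=1 C=0 D=0 ZF=0 PC=4
Step 5: PC=4 exec 'MUL C, 3'. After: A=4 B=1 C=0 D=0 ZF=1 PC=5
Step 6: PC=5 exec 'ADD A, 1'. After: A=5 B=1 C=0 D=0 ZF=0 PC=6
Step 7: PC=6 exec 'ADD A, 4'. After: A=9 B=1 C=0 D=0 ZF=0 PC=7
Step 8: PC=7 exec 'ADD D, 2'. After: A=9 B=1 C=0 D=2 ZF=0 PC=8
Step 9: PC=8 exec 'ADD B, 4'. After: A=9 B=5 C=0 D=2 ZF=0 PC=9
Step 10: PC=9 exec 'ADD B, 1'. After: A=9 B=6 C=0 D=2 ZF=0 PC=10
Step 11: PC=10 exec 'ADD A, 5'. After: A=14 B=6 C=0 D=2 ZF=0 PC=11
Step 12: PC=11 exec 'HALT'. After: A=14 B=6 C=0 D=2 ZF=0 PC=11 HALTED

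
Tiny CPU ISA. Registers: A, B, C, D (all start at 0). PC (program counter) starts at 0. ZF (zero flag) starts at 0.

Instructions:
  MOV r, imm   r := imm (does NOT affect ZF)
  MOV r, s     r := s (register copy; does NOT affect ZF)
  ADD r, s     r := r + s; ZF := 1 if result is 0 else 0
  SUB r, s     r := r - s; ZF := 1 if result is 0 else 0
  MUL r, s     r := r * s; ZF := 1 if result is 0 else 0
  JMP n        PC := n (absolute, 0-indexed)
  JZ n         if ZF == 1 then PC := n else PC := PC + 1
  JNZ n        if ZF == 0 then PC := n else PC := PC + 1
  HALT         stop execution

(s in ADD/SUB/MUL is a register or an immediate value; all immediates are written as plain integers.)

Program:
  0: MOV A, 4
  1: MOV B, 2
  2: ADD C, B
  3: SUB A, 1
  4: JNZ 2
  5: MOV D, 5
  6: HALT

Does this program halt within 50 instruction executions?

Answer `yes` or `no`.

Answer: yes

Derivation:
Step 1: PC=0 exec 'MOV A, 4'. After: A=4 B=0 C=0 D=0 ZF=0 PC=1
Step 2: PC=1 exec 'MOV B, 2'. After: A=4 B=2 C=0 D=0 ZF=0 PC=2
Step 3: PC=2 exec 'ADD C, B'. After: A=4 B=2 C=2 D=0 ZF=0 PC=3
Step 4: PC=3 exec 'SUB A, 1'. After: A=3 B=2 C=2 D=0 ZF=0 PC=4
Step 5: PC=4 exec 'JNZ 2'. After: A=3 B=2 C=2 D=0 ZF=0 PC=2
Step 6: PC=2 exec 'ADD C, B'. After: A=3 B=2 C=4 D=0 ZF=0 PC=3
Step 7: PC=3 exec 'SUB A, 1'. After: A=2 B=2 C=4 D=0 ZF=0 PC=4
Step 8: PC=4 exec 'JNZ 2'. After: A=2 B=2 C=4 D=0 ZF=0 PC=2
Step 9: PC=2 exec 'ADD C, B'. After: A=2 B=2 C=6 D=0 ZF=0 PC=3
Step 10: PC=3 exec 'SUB A, 1'. After: A=1 B=2 C=6 D=0 ZF=0 PC=4
Step 11: PC=4 exec 'JNZ 2'. After: A=1 B=2 C=6 D=0 ZF=0 PC=2
Step 12: PC=2 exec 'ADD C, B'. After: A=1 B=2 C=8 D=0 ZF=0 PC=3
Step 13: PC=3 exec 'SUB A, 1'. After: A=0 B=2 C=8 D=0 ZF=1 PC=4
Step 14: PC=4 exec 'JNZ 2'. After: A=0 B=2 C=8 D=0 ZF=1 PC=5
Step 15: PC=5 exec 'MOV D, 5'. After: A=0 B=2 C=8 D=5 ZF=1 PC=6
Step 16: PC=6 exec 'HALT'. After: A=0 B=2 C=8 D=5 ZF=1 PC=6 HALTED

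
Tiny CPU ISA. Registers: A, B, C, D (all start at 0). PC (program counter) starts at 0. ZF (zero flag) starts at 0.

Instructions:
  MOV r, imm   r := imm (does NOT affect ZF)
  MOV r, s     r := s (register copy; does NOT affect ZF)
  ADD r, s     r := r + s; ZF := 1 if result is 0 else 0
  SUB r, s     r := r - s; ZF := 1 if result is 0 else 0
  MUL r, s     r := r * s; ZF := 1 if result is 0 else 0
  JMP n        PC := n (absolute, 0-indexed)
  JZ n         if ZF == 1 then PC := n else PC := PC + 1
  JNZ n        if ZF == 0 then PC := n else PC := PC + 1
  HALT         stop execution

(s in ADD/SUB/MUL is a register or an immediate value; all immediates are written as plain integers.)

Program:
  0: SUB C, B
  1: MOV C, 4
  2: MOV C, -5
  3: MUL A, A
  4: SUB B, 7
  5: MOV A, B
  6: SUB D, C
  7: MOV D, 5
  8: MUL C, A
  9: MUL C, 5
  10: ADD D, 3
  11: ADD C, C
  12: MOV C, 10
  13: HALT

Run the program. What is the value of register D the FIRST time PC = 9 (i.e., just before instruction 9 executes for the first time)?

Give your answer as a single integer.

Step 1: PC=0 exec 'SUB C, B'. After: A=0 B=0 C=0 D=0 ZF=1 PC=1
Step 2: PC=1 exec 'MOV C, 4'. After: A=0 B=0 C=4 D=0 ZF=1 PC=2
Step 3: PC=2 exec 'MOV C, -5'. After: A=0 B=0 C=-5 D=0 ZF=1 PC=3
Step 4: PC=3 exec 'MUL A, A'. After: A=0 B=0 C=-5 D=0 ZF=1 PC=4
Step 5: PC=4 exec 'SUB B, 7'. After: A=0 B=-7 C=-5 D=0 ZF=0 PC=5
Step 6: PC=5 exec 'MOV A, B'. After: A=-7 B=-7 C=-5 D=0 ZF=0 PC=6
Step 7: PC=6 exec 'SUB D, C'. After: A=-7 B=-7 C=-5 D=5 ZF=0 PC=7
Step 8: PC=7 exec 'MOV D, 5'. After: A=-7 B=-7 C=-5 D=5 ZF=0 PC=8
Step 9: PC=8 exec 'MUL C, A'. After: A=-7 B=-7 C=35 D=5 ZF=0 PC=9
First time PC=9: D=5

5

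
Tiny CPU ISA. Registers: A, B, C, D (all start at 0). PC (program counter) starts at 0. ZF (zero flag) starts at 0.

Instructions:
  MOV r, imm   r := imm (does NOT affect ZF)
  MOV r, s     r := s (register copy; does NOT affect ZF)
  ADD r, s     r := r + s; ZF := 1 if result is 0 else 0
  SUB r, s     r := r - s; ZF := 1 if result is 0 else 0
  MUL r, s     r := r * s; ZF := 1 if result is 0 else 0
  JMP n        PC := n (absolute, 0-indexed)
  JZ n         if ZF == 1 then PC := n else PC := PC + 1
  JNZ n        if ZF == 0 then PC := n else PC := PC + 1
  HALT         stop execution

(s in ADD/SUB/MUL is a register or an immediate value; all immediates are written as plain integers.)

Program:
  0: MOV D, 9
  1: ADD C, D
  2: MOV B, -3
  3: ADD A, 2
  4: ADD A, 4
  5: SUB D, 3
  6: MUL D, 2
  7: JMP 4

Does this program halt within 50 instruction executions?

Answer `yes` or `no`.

Step 1: PC=0 exec 'MOV D, 9'. After: A=0 B=0 C=0 D=9 ZF=0 PC=1
Step 2: PC=1 exec 'ADD C, D'. After: A=0 B=0 C=9 D=9 ZF=0 PC=2
Step 3: PC=2 exec 'MOV B, -3'. After: A=0 B=-3 C=9 D=9 ZF=0 PC=3
Step 4: PC=3 exec 'ADD A, 2'. After: A=2 B=-3 C=9 D=9 ZF=0 PC=4
Step 5: PC=4 exec 'ADD A, 4'. After: A=6 B=-3 C=9 D=9 ZF=0 PC=5
Step 6: PC=5 exec 'SUB D, 3'. After: A=6 B=-3 C=9 D=6 ZF=0 PC=6
Step 7: PC=6 exec 'MUL D, 2'. After: A=6 B=-3 C=9 D=12 ZF=0 PC=7
Step 8: PC=7 exec 'JMP 4'. After: A=6 B=-3 C=9 D=12 ZF=0 PC=4
Step 9: PC=4 exec 'ADD A, 4'. After: A=10 B=-3 C=9 D=12 ZF=0 PC=5
Step 10: PC=5 exec 'SUB D, 3'. After: A=10 B=-3 C=9 D=9 ZF=0 PC=6
Step 11: PC=6 exec 'MUL D, 2'. After: A=10 B=-3 C=9 D=18 ZF=0 PC=7
Step 12: PC=7 exec 'JMP 4'. After: A=10 B=-3 C=9 D=18 ZF=0 PC=4
Step 13: PC=4 exec 'ADD A, 4'. After: A=14 B=-3 C=9 D=18 ZF=0 PC=5
Step 14: PC=5 exec 'SUB D, 3'. After: A=14 B=-3 C=9 D=15 ZF=0 PC=6
Step 15: PC=6 exec 'MUL D, 2'. After: A=14 B=-3 C=9 D=30 ZF=0 PC=7
After 50 steps: not halted. PC revisits the same instructions with no path to HALT; will never halt.

Answer: no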